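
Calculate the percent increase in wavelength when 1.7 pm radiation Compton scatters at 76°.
108.1960%

Calculate the Compton shift:
Δλ = λ_C(1 - cos(76°))
Δλ = 2.4263 × (1 - cos(76°))
Δλ = 2.4263 × 0.7581
Δλ = 1.8393 pm

Percentage change:
(Δλ/λ₀) × 100 = (1.8393/1.7) × 100
= 108.1960%

(Intermediate values are shown rounded; full precision is carried through to the final answer.)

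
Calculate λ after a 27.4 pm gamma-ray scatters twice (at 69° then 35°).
29.3956 pm

Apply Compton shift twice:

First scattering at θ₁ = 69°:
Δλ₁ = λ_C(1 - cos(69°))
Δλ₁ = 2.4263 × 0.6416
Δλ₁ = 1.5568 pm

After first scattering:
λ₁ = 27.4 + 1.5568 = 28.9568 pm

Second scattering at θ₂ = 35°:
Δλ₂ = λ_C(1 - cos(35°))
Δλ₂ = 2.4263 × 0.1808
Δλ₂ = 0.4388 pm

Final wavelength:
λ₂ = 28.9568 + 0.4388 = 29.3956 pm

Total shift: Δλ_total = 1.5568 + 0.4388 = 1.9956 pm

(Intermediate values are shown rounded; full precision is carried through to the final answer.)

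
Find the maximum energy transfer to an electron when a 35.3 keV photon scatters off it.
4.2850 keV

Maximum energy transfer occurs at θ = 180° (backscattering).

Initial photon: E₀ = 35.3 keV → λ₀ = 35.1230 pm

Maximum Compton shift (at 180°):
Δλ_max = 2λ_C = 2 × 2.4263 = 4.8526 pm

Final wavelength:
λ' = 35.1230 + 4.8526 = 39.9756 pm

Minimum photon energy (maximum energy to electron):
E'_min = hc/λ' = 31.0150 keV

Maximum electron kinetic energy:
K_max = E₀ - E'_min = 35.3000 - 31.0150 = 4.2850 keV

(Intermediate values are shown rounded; full precision is carried through to the final answer.)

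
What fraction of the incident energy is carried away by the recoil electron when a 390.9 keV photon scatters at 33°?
0.1099 (or 10.99%)

Calculate initial and final photon energies:

Initial: E₀ = 390.9 keV → λ₀ = 3.1718 pm
Compton shift: Δλ = 0.3914 pm
Final wavelength: λ' = 3.5632 pm
Final energy: E' = 347.9577 keV

Fractional energy loss:
(E₀ - E')/E₀ = (390.9000 - 347.9577)/390.9000
= 42.9423/390.9000
= 0.1099
= 10.99%

(Intermediate values are shown rounded; full precision is carried through to the final answer.)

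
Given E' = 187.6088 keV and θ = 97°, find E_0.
318.9999 keV

Convert final energy to wavelength (hc ≈ 1239.842 keV·pm):
λ' = hc/E' = 1239.842 / 187.6088 = 6.6087 pm

Calculate the Compton shift:
Δλ = λ_C(1 - cos(97°))
Δλ = 2.4263 × (1 - cos(97°))
Δλ = 2.7220 pm

Initial wavelength:
λ = λ' - Δλ = 6.6087 - 2.7220 = 3.8867 pm

Initial energy:
E = hc/λ = 1239.842 / 3.8867 = 318.9999 keV

(Intermediate values are shown rounded; full precision is carried through to the final answer.)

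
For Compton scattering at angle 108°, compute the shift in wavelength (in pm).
3.1761 pm

Using the Compton scattering formula:
Δλ = λ_C(1 - cos θ)

where λ_C = h/(m_e·c) ≈ 2.4263 pm is the Compton wavelength of an electron.

For θ = 108°:
cos(108°) = -0.3090
1 - cos(108°) = 1.3090

Δλ = 2.4263 × 1.3090
Δλ = 3.1761 pm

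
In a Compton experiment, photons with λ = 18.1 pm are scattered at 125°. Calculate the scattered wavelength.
21.9180 pm

Using the Compton scattering formula:
λ' = λ + Δλ = λ + λ_C(1 - cos θ)

Given:
- Initial wavelength λ = 18.1 pm
- Scattering angle θ = 125°
- Compton wavelength λ_C ≈ 2.4263 pm

Calculate the shift:
Δλ = 2.4263 × (1 - cos(125°))
Δλ = 2.4263 × 1.5736
Δλ = 3.8180 pm

Final wavelength:
λ' = 18.1 + 3.8180 = 21.9180 pm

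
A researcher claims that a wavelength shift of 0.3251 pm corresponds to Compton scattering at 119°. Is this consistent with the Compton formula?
No, inconsistent

Calculate the expected shift for θ = 119°:

Δλ_expected = λ_C(1 - cos(119°))
Δλ_expected = 2.4263 × (1 - cos(119°))
Δλ_expected = 2.4263 × 1.4848
Δλ_expected = 3.6026 pm

Given shift: 0.3251 pm
Expected shift: 3.6026 pm
Difference: 3.2775 pm

The values do not match. The given shift corresponds to θ ≈ 30.0°, not 119°.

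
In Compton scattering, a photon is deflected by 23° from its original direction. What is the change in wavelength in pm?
0.1929 pm

Using the Compton scattering formula:
Δλ = λ_C(1 - cos θ)

where λ_C = h/(m_e·c) ≈ 2.4263 pm is the Compton wavelength of an electron.

For θ = 23°:
cos(23°) = 0.9205
1 - cos(23°) = 0.0795

Δλ = 2.4263 × 0.0795
Δλ = 0.1929 pm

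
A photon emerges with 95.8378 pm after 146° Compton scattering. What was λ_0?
91.4000 pm

From λ' = λ + Δλ, we have λ = λ' - Δλ

First calculate the Compton shift:
Δλ = λ_C(1 - cos θ)
Δλ = 2.4263 × (1 - cos(146°))
Δλ = 2.4263 × 1.8290
Δλ = 4.4378 pm

Initial wavelength:
λ = λ' - Δλ
λ = 95.8378 - 4.4378
λ = 91.4000 pm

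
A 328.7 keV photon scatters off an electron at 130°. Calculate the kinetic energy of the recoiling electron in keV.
168.8827 keV

By energy conservation: K_e = E_initial - E_final

First find the scattered photon energy:
Initial wavelength: λ = hc/E = 3.7720 pm
Compton shift: Δλ = λ_C(1 - cos(130°)) = 3.9859 pm
Final wavelength: λ' = 3.7720 + 3.9859 = 7.7579 pm
Final photon energy: E' = hc/λ' = 159.8173 keV

Electron kinetic energy:
K_e = E - E' = 328.7000 - 159.8173 = 168.8827 keV

(Intermediate values are shown rounded; full precision is carried through to the final answer.)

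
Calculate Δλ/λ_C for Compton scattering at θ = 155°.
1.9063 λ_C

The Compton shift formula is:
Δλ = λ_C(1 - cos θ)

Dividing both sides by λ_C:
Δλ/λ_C = 1 - cos θ

For θ = 155°:
Δλ/λ_C = 1 - cos(155°)
Δλ/λ_C = 1 - -0.9063
Δλ/λ_C = 1.9063

This means the shift is 1.9063 × λ_C = 4.6253 pm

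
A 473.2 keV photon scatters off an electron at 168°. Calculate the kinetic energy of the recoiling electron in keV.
306.0991 keV

By energy conservation: K_e = E_initial - E_final

First find the scattered photon energy:
Initial wavelength: λ = hc/E = 2.6201 pm
Compton shift: Δλ = λ_C(1 - cos(168°)) = 4.7996 pm
Final wavelength: λ' = 2.6201 + 4.7996 = 7.4197 pm
Final photon energy: E' = hc/λ' = 167.1009 keV

Electron kinetic energy:
K_e = E - E' = 473.2000 - 167.1009 = 306.0991 keV

(Intermediate values are shown rounded; full precision is carried through to the final answer.)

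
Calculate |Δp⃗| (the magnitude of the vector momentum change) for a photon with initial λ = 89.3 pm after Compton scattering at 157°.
1.4182e-23 kg·m/s

Photon momentum magnitude is p = h/λ.

Initial momentum:
p₀ = h/λ = 6.6261e-34/8.9300e-11 = 7.4200e-24 kg·m/s

After scattering:
λ' = λ + Δλ = 89.3 + 4.6597 = 93.9597 pm
p' = h/λ' = 6.6261e-34/9.3960e-11 = 7.0520e-24 kg·m/s

Momentum is a vector; the scattered photon's direction makes angle θ = 157° with the incident direction. The magnitude of the vector change Δp⃗ = p⃗₀ − p⃗' is found from the law of cosines:
|Δp⃗|² = p₀² + p'² − 2p₀p'cos θ
|Δp⃗|² = (7.4200e-24)² + (7.0520e-24)² − 2·7.4200e-24·7.0520e-24·cos(157°)
|Δp⃗| = 1.4182e-23 kg·m/s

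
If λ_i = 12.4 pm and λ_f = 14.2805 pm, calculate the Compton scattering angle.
77.00°

First find the wavelength shift:
Δλ = λ' - λ = 14.2805 - 12.4 = 1.8805 pm

Using Δλ = λ_C(1 - cos θ), with λ_C = h/(m_e·c) ≈ 2.42631024 pm:
cos θ = 1 - Δλ/λ_C
cos θ = 1 - 1.8805/2.42631024
cos θ = 0.224955

θ = arccos(0.224955)
θ = 77.00°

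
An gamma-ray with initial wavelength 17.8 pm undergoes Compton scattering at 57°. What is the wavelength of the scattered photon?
18.9048 pm

Using the Compton scattering formula:
λ' = λ + Δλ = λ + λ_C(1 - cos θ)

Given:
- Initial wavelength λ = 17.8 pm
- Scattering angle θ = 57°
- Compton wavelength λ_C ≈ 2.4263 pm

Calculate the shift:
Δλ = 2.4263 × (1 - cos(57°))
Δλ = 2.4263 × 0.4554
Δλ = 1.1048 pm

Final wavelength:
λ' = 17.8 + 1.1048 = 18.9048 pm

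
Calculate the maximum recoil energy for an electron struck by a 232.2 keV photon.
110.5534 keV

Maximum energy transfer occurs at θ = 180° (backscattering).

Initial photon: E₀ = 232.2 keV → λ₀ = 5.3395 pm

Maximum Compton shift (at 180°):
Δλ_max = 2λ_C = 2 × 2.4263 = 4.8526 pm

Final wavelength:
λ' = 5.3395 + 4.8526 = 10.1922 pm

Minimum photon energy (maximum energy to electron):
E'_min = hc/λ' = 121.6466 keV

Maximum electron kinetic energy:
K_max = E₀ - E'_min = 232.2000 - 121.6466 = 110.5534 keV

(Intermediate values are shown rounded; full precision is carried through to the final answer.)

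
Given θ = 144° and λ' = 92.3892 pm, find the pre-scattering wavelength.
88.0000 pm

From λ' = λ + Δλ, we have λ = λ' - Δλ

First calculate the Compton shift:
Δλ = λ_C(1 - cos θ)
Δλ = 2.4263 × (1 - cos(144°))
Δλ = 2.4263 × 1.8090
Δλ = 4.3892 pm

Initial wavelength:
λ = λ' - Δλ
λ = 92.3892 - 4.3892
λ = 88.0000 pm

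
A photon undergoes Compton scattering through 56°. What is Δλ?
1.0695 pm

Using the Compton scattering formula:
Δλ = λ_C(1 - cos θ)

where λ_C = h/(m_e·c) ≈ 2.4263 pm is the Compton wavelength of an electron.

For θ = 56°:
cos(56°) = 0.5592
1 - cos(56°) = 0.4408

Δλ = 2.4263 × 0.4408
Δλ = 1.0695 pm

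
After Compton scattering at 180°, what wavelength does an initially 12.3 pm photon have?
17.1526 pm

Using the Compton formula: λ' = λ + λ_C(1 − cos θ)

For θ = 180°, cos θ = -1 (exact) = -1.0000, so:
1 − cos 180° = 1 − (-1) = 2.0000

Δλ = λ_C × 2.0000 = 2.4263 × 2.0000 = 4.8526 pm

λ' = 12.3 + 4.8526 = 17.1526 pm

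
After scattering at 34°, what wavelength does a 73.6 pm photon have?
74.0148 pm

Using the Compton scattering formula:
λ' = λ + Δλ = λ + λ_C(1 - cos θ)

Given:
- Initial wavelength λ = 73.6 pm
- Scattering angle θ = 34°
- Compton wavelength λ_C ≈ 2.4263 pm

Calculate the shift:
Δλ = 2.4263 × (1 - cos(34°))
Δλ = 2.4263 × 0.1710
Δλ = 0.4148 pm

Final wavelength:
λ' = 73.6 + 0.4148 = 74.0148 pm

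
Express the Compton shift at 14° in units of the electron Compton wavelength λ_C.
0.0297 λ_C

The Compton shift formula is:
Δλ = λ_C(1 - cos θ)

Dividing both sides by λ_C:
Δλ/λ_C = 1 - cos θ

For θ = 14°:
Δλ/λ_C = 1 - cos(14°)
Δλ/λ_C = 1 - 0.9703
Δλ/λ_C = 0.0297

This means the shift is 0.0297 × λ_C = 0.0721 pm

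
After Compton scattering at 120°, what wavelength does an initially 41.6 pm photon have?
45.2395 pm

Using the Compton formula: λ' = λ + λ_C(1 − cos θ)

For θ = 120°, cos θ = -1/2 (exact) = -0.5000, so:
1 − cos 120° = 1 − (-1/2) = 1.5000

Δλ = λ_C × 1.5000 = 2.4263 × 1.5000 = 3.6395 pm

λ' = 41.6 + 3.6395 = 45.2395 pm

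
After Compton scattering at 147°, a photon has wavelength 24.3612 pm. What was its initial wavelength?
19.9000 pm

From λ' = λ + Δλ, we have λ = λ' - Δλ

First calculate the Compton shift:
Δλ = λ_C(1 - cos θ)
Δλ = 2.4263 × (1 - cos(147°))
Δλ = 2.4263 × 1.8387
Δλ = 4.4612 pm

Initial wavelength:
λ = λ' - Δλ
λ = 24.3612 - 4.4612
λ = 19.9000 pm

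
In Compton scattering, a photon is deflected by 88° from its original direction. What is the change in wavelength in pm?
2.3416 pm

Using the Compton scattering formula:
Δλ = λ_C(1 - cos θ)

where λ_C = h/(m_e·c) ≈ 2.4263 pm is the Compton wavelength of an electron.

For θ = 88°:
cos(88°) = 0.0349
1 - cos(88°) = 0.9651

Δλ = 2.4263 × 0.9651
Δλ = 2.3416 pm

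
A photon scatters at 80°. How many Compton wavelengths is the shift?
0.8264 λ_C

The Compton shift formula is:
Δλ = λ_C(1 - cos θ)

Dividing both sides by λ_C:
Δλ/λ_C = 1 - cos θ

For θ = 80°:
Δλ/λ_C = 1 - cos(80°)
Δλ/λ_C = 1 - 0.1736
Δλ/λ_C = 0.8264

This means the shift is 0.8264 × λ_C = 2.0050 pm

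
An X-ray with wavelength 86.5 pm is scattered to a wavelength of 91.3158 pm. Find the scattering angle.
170.01°

First find the wavelength shift:
Δλ = λ' - λ = 91.3158 - 86.5 = 4.8158 pm

Using Δλ = λ_C(1 - cos θ), with λ_C = h/(m_e·c) ≈ 2.42631024 pm:
cos θ = 1 - Δλ/λ_C
cos θ = 1 - 4.8158/2.42631024
cos θ = -0.984825

θ = arccos(-0.984825)
θ = 170.01°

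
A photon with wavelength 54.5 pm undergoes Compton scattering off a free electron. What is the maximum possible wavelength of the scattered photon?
59.3526 pm (at θ = 180°)

The Compton shift is Δλ = λ_C(1 − cos θ).

Since cos θ ranges from −1 to 1, the factor (1 − cos θ) ranges from 0 to 2; the maximum shift occurs at θ = 180° (backscattering):
Δλ_max = 2λ_C = 2 × 2.4263 pm = 4.8526 pm

Maximum scattered wavelength:
λ'_max = λ₀ + Δλ_max = 54.5 + 4.8526 = 59.3526 pm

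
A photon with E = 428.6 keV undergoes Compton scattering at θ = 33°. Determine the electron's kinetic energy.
51.0836 keV

By energy conservation: K_e = E_initial - E_final

First find the scattered photon energy:
Initial wavelength: λ = hc/E = 2.8928 pm
Compton shift: Δλ = λ_C(1 - cos(33°)) = 0.3914 pm
Final wavelength: λ' = 2.8928 + 0.3914 = 3.2842 pm
Final photon energy: E' = hc/λ' = 377.5164 keV

Electron kinetic energy:
K_e = E - E' = 428.6000 - 377.5164 = 51.0836 keV

(Intermediate values are shown rounded; full precision is carried through to the final answer.)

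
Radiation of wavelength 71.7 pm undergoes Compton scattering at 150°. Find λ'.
76.2276 pm

Using the Compton formula: λ' = λ + λ_C(1 − cos θ)

For θ = 150°, cos θ = -√3/2 (exact) ≈ -0.8660, so:
1 − cos 150° = 1 − (-√3/2) ≈ 1.8660

Δλ = λ_C × 1.8660 = 2.4263 × 1.8660 = 4.5276 pm

λ' = 71.7 + 4.5276 = 76.2276 pm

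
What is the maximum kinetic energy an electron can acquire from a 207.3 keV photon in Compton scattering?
92.8551 keV

Maximum energy transfer occurs at θ = 180° (backscattering).

Initial photon: E₀ = 207.3 keV → λ₀ = 5.9809 pm

Maximum Compton shift (at 180°):
Δλ_max = 2λ_C = 2 × 2.4263 = 4.8526 pm

Final wavelength:
λ' = 5.9809 + 4.8526 = 10.8335 pm

Minimum photon energy (maximum energy to electron):
E'_min = hc/λ' = 114.4449 keV

Maximum electron kinetic energy:
K_max = E₀ - E'_min = 207.3000 - 114.4449 = 92.8551 keV

(Intermediate values are shown rounded; full precision is carried through to the final answer.)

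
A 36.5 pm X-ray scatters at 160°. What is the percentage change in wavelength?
12.8940%

Calculate the Compton shift:
Δλ = λ_C(1 - cos(160°))
Δλ = 2.4263 × (1 - cos(160°))
Δλ = 2.4263 × 1.9397
Δλ = 4.7063 pm

Percentage change:
(Δλ/λ₀) × 100 = (4.7063/36.5) × 100
= 12.8940%

(Intermediate values are shown rounded; full precision is carried through to the final answer.)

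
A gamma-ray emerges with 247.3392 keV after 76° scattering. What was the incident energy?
390.6999 keV

Convert final energy to wavelength (hc ≈ 1239.842 keV·pm):
λ' = hc/E' = 1239.842 / 247.3392 = 5.0127 pm

Calculate the Compton shift:
Δλ = λ_C(1 - cos(76°))
Δλ = 2.4263 × (1 - cos(76°))
Δλ = 1.8393 pm

Initial wavelength:
λ = λ' - Δλ = 5.0127 - 1.8393 = 3.1734 pm

Initial energy:
E = hc/λ = 1239.842 / 3.1734 = 390.6999 keV

(Intermediate values are shown rounded; full precision is carried through to the final answer.)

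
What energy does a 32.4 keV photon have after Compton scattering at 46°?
31.7846 keV

First convert energy to wavelength:
λ = hc/E, with hc ≈ 1239.842 keV·pm (i.e. 1239.842 eV·nm)

For E = 32.4 keV = 32400 eV:
λ = 1239.842 keV·pm / 32.4 keV
λ = 38.2667 pm

Calculate the Compton shift:
Δλ = λ_C(1 - cos(46°)) = 2.4263 × 0.3053
Δλ = 0.7409 pm

Final wavelength:
λ' = 38.2667 + 0.7409 = 39.0076 pm

Final energy:
E' = hc/λ' = 1239.842 / 39.0076 = 31.7846 keV

(Intermediate values are shown rounded; full precision is carried through to the final answer.)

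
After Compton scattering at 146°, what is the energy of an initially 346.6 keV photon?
154.6908 keV

First convert energy to wavelength:
λ = hc/E, with hc ≈ 1239.842 keV·pm (i.e. 1239.842 eV·nm)

For E = 346.6 keV = 346600 eV:
λ = 1239.842 keV·pm / 346.6 keV
λ = 3.5772 pm

Calculate the Compton shift:
Δλ = λ_C(1 - cos(146°)) = 2.4263 × 1.8290
Δλ = 4.4378 pm

Final wavelength:
λ' = 3.5772 + 4.4378 = 8.0150 pm

Final energy:
E' = hc/λ' = 1239.842 / 8.0150 = 154.6908 keV

(Intermediate values are shown rounded; full precision is carried through to the final answer.)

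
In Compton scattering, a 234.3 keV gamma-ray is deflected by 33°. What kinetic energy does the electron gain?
16.1378 keV

By energy conservation: K_e = E_initial - E_final

First find the scattered photon energy:
Initial wavelength: λ = hc/E = 5.2917 pm
Compton shift: Δλ = λ_C(1 - cos(33°)) = 0.3914 pm
Final wavelength: λ' = 5.2917 + 0.3914 = 5.6831 pm
Final photon energy: E' = hc/λ' = 218.1622 keV

Electron kinetic energy:
K_e = E - E' = 234.3000 - 218.1622 = 16.1378 keV

(Intermediate values are shown rounded; full precision is carried through to the final answer.)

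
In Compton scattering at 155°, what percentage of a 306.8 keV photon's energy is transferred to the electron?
0.5337 (or 53.37%)

Calculate initial and final photon energies:

Initial: E₀ = 306.8 keV → λ₀ = 4.0412 pm
Compton shift: Δλ = 4.6253 pm
Final wavelength: λ' = 8.6665 pm
Final energy: E' = 143.0614 keV

Fractional energy loss:
(E₀ - E')/E₀ = (306.8000 - 143.0614)/306.8000
= 163.7386/306.8000
= 0.5337
= 53.37%

(Intermediate values are shown rounded; full precision is carried through to the final answer.)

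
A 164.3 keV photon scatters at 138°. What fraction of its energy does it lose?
0.3592 (or 35.92%)

Calculate initial and final photon energies:

Initial: E₀ = 164.3 keV → λ₀ = 7.5462 pm
Compton shift: Δλ = 4.2294 pm
Final wavelength: λ' = 11.7756 pm
Final energy: E' = 105.2889 keV

Fractional energy loss:
(E₀ - E')/E₀ = (164.3000 - 105.2889)/164.3000
= 59.0111/164.3000
= 0.3592
= 35.92%

(Intermediate values are shown rounded; full precision is carried through to the final answer.)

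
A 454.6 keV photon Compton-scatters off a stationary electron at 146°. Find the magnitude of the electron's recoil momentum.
3.2377e-22 kg·m/s

The electron is initially at rest, so by conservation of momentum:
p⃗_e = p⃗₀ − p⃗'  (incident photon momentum minus scattered photon momentum)

Photon momentum magnitudes (p = h/λ = E/c):
λ₀ = hc/E₀ = 2.7273 pm → p₀ = h/λ₀ = 2.4295e-22 kg·m/s
Δλ = λ_C(1 − cos 146°) = 4.4378 pm
λ' = 7.1651 pm → p' = h/λ' = 9.2477e-23 kg·m/s

The scattered photon makes angle θ = 146° with the incident direction, so by the law of cosines:
|p⃗_e|² = p₀² + p'² − 2p₀p'cos θ
|p⃗_e|² = (2.4295e-22)² + (9.2477e-23)² − 2·2.4295e-22·9.2477e-23·cos(146°)
|p⃗_e| = 3.2377e-22 kg·m/s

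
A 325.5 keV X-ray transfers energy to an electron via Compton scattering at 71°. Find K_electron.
97.8147 keV

By energy conservation: K_e = E_initial - E_final

First find the scattered photon energy:
Initial wavelength: λ = hc/E = 3.8090 pm
Compton shift: Δλ = λ_C(1 - cos(71°)) = 1.6364 pm
Final wavelength: λ' = 3.8090 + 1.6364 = 5.4454 pm
Final photon energy: E' = hc/λ' = 227.6853 keV

Electron kinetic energy:
K_e = E - E' = 325.5000 - 227.6853 = 97.8147 keV

(Intermediate values are shown rounded; full precision is carried through to the final answer.)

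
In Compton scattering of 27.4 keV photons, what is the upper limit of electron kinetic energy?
2.6538 keV

Maximum energy transfer occurs at θ = 180° (backscattering).

Initial photon: E₀ = 27.4 keV → λ₀ = 45.2497 pm

Maximum Compton shift (at 180°):
Δλ_max = 2λ_C = 2 × 2.4263 = 4.8526 pm

Final wavelength:
λ' = 45.2497 + 4.8526 = 50.1023 pm

Minimum photon energy (maximum energy to electron):
E'_min = hc/λ' = 24.7462 keV

Maximum electron kinetic energy:
K_max = E₀ - E'_min = 27.4000 - 24.7462 = 2.6538 keV

(Intermediate values are shown rounded; full precision is carried through to the final answer.)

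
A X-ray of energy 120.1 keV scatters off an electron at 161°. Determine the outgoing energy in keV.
82.4152 keV

First convert energy to wavelength:
λ = hc/E, with hc ≈ 1239.842 keV·pm (i.e. 1239.842 eV·nm)

For E = 120.1 keV = 120100 eV:
λ = 1239.842 keV·pm / 120.1 keV
λ = 10.3234 pm

Calculate the Compton shift:
Δλ = λ_C(1 - cos(161°)) = 2.4263 × 1.9455
Δλ = 4.7204 pm

Final wavelength:
λ' = 10.3234 + 4.7204 = 15.0438 pm

Final energy:
E' = hc/λ' = 1239.842 / 15.0438 = 82.4152 keV

(Intermediate values are shown rounded; full precision is carried through to the final answer.)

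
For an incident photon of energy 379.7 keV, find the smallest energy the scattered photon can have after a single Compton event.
152.7286 keV (at θ = 180°)

The scattered photon has minimum energy when its wavelength is maximum, i.e., when the Compton shift Δλ = λ_C(1 − cos θ) is maximum. This occurs at θ = 180° (backscattering), giving Δλ_max = 2λ_C = 4.8526 pm.

Initial wavelength: λ₀ = hc/E₀ = 3.2653 pm
Maximum final wavelength: λ'_max = λ₀ + 2λ_C = 3.2653 + 4.8526 = 8.1179 pm
Minimum final energy: E'_min = hc/λ'_max = 152.7286 keV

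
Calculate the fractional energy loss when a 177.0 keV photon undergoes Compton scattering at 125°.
0.3528 (or 35.28%)

Calculate initial and final photon energies:

Initial: E₀ = 177.0 keV → λ₀ = 7.0048 pm
Compton shift: Δλ = 3.8180 pm
Final wavelength: λ' = 10.8227 pm
Final energy: E' = 114.5590 keV

Fractional energy loss:
(E₀ - E')/E₀ = (177.0000 - 114.5590)/177.0000
= 62.4410/177.0000
= 0.3528
= 35.28%

(Intermediate values are shown rounded; full precision is carried through to the final answer.)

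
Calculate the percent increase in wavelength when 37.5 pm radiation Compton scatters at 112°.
8.8939%

Calculate the Compton shift:
Δλ = λ_C(1 - cos(112°))
Δλ = 2.4263 × (1 - cos(112°))
Δλ = 2.4263 × 1.3746
Δλ = 3.3352 pm

Percentage change:
(Δλ/λ₀) × 100 = (3.3352/37.5) × 100
= 8.8939%

(Intermediate values are shown rounded; full precision is carried through to the final answer.)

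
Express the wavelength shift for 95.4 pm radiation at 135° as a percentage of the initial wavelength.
4.3417%

Calculate the Compton shift:
Δλ = λ_C(1 - cos(135°))
Δλ = 2.4263 × (1 - cos(135°))
Δλ = 2.4263 × 1.7071
Δλ = 4.1420 pm

Percentage change:
(Δλ/λ₀) × 100 = (4.1420/95.4) × 100
= 4.3417%

(Intermediate values are shown rounded; full precision is carried through to the final answer.)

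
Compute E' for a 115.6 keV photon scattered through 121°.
86.0928 keV

First convert energy to wavelength:
λ = hc/E, with hc ≈ 1239.842 keV·pm (i.e. 1239.842 eV·nm)

For E = 115.6 keV = 115600 eV:
λ = 1239.842 keV·pm / 115.6 keV
λ = 10.7253 pm

Calculate the Compton shift:
Δλ = λ_C(1 - cos(121°)) = 2.4263 × 1.5150
Δλ = 3.6760 pm

Final wavelength:
λ' = 10.7253 + 3.6760 = 14.4012 pm

Final energy:
E' = hc/λ' = 1239.842 / 14.4012 = 86.0928 keV

(Intermediate values are shown rounded; full precision is carried through to the final answer.)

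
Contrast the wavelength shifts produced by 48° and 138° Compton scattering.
138° produces the larger shift by a factor of 5.268

Calculate both shifts using Δλ = λ_C(1 - cos θ):

For θ₁ = 48°:
Δλ₁ = 2.4263 × (1 - cos(48°))
Δλ₁ = 2.4263 × 0.3309
Δλ₁ = 0.8028 pm

For θ₂ = 138°:
Δλ₂ = 2.4263 × (1 - cos(138°))
Δλ₂ = 2.4263 × 1.7431
Δλ₂ = 4.2294 pm

The 138° angle produces the larger shift.
Ratio: 4.2294/0.8028 = 5.268

(Intermediate values are shown rounded; full precision is carried through to the final answer.)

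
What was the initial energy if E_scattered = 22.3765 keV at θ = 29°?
22.5000 keV

Convert final energy to wavelength (hc ≈ 1239.842 keV·pm):
λ' = hc/E' = 1239.842 / 22.3765 = 55.4082 pm

Calculate the Compton shift:
Δλ = λ_C(1 - cos(29°))
Δλ = 2.4263 × (1 - cos(29°))
Δλ = 0.3042 pm

Initial wavelength:
λ = λ' - Δλ = 55.4082 - 0.3042 = 55.1040 pm

Initial energy:
E = hc/λ = 1239.842 / 55.1040 = 22.5000 keV

(Intermediate values are shown rounded; full precision is carried through to the final answer.)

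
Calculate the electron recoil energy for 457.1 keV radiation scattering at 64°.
152.8514 keV

By energy conservation: K_e = E_initial - E_final

First find the scattered photon energy:
Initial wavelength: λ = hc/E = 2.7124 pm
Compton shift: Δλ = λ_C(1 - cos(64°)) = 1.3627 pm
Final wavelength: λ' = 2.7124 + 1.3627 = 4.0751 pm
Final photon energy: E' = hc/λ' = 304.2486 keV

Electron kinetic energy:
K_e = E - E' = 457.1000 - 304.2486 = 152.8514 keV

(Intermediate values are shown rounded; full precision is carried through to the final answer.)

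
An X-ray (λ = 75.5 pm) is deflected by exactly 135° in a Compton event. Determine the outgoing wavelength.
79.6420 pm

Using the Compton formula: λ' = λ + λ_C(1 − cos θ)

For θ = 135°, cos θ = -√2/2 (exact) ≈ -0.7071, so:
1 − cos 135° = 1 − (-√2/2) ≈ 1.7071

Δλ = λ_C × 1.7071 = 2.4263 × 1.7071 = 4.1420 pm

λ' = 75.5 + 4.1420 = 79.6420 pm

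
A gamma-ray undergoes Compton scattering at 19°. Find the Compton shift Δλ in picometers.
0.1322 pm

Using the Compton scattering formula:
Δλ = λ_C(1 - cos θ)

where λ_C = h/(m_e·c) ≈ 2.4263 pm is the Compton wavelength of an electron.

For θ = 19°:
cos(19°) = 0.9455
1 - cos(19°) = 0.0545

Δλ = 2.4263 × 0.0545
Δλ = 0.1322 pm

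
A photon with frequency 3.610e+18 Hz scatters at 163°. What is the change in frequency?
1.952e+17 Hz (decrease)

Convert frequency to wavelength (c = 299792458 m/s):
λ₀ = c/f₀ = 299792458/3.610e+18 = 8.3045002e-11 m = 83.0450 pm

Calculate Compton shift:
Δλ = λ_C(1 - cos(163°)) = 4.7466 pm

Final wavelength:
λ' = λ₀ + Δλ = 83.0450 + 4.7466 = 87.7916 pm

Final frequency:
f' = c/λ' = 299792458/8.7791604e-11 = 3.4148192e+18 Hz

Frequency shift (decrease):
Δf = f₀ - f' = 3.610e+18 - 3.4148192e+18 = 1.952e+17 Hz

(Intermediate values are shown rounded; full precision is carried through to the final answer.)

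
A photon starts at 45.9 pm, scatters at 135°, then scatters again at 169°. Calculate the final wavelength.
54.8500 pm

Apply Compton shift twice:

First scattering at θ₁ = 135°:
Δλ₁ = λ_C(1 - cos(135°))
Δλ₁ = 2.4263 × 1.7071
Δλ₁ = 4.1420 pm

After first scattering:
λ₁ = 45.9 + 4.1420 = 50.0420 pm

Second scattering at θ₂ = 169°:
Δλ₂ = λ_C(1 - cos(169°))
Δλ₂ = 2.4263 × 1.9816
Δλ₂ = 4.8080 pm

Final wavelength:
λ₂ = 50.0420 + 4.8080 = 54.8500 pm

Total shift: Δλ_total = 4.1420 + 4.8080 = 8.9500 pm

(Intermediate values are shown rounded; full precision is carried through to the final answer.)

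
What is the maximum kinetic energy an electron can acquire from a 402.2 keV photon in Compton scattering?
245.9556 keV

Maximum energy transfer occurs at θ = 180° (backscattering).

Initial photon: E₀ = 402.2 keV → λ₀ = 3.0827 pm

Maximum Compton shift (at 180°):
Δλ_max = 2λ_C = 2 × 2.4263 = 4.8526 pm

Final wavelength:
λ' = 3.0827 + 4.8526 = 7.9353 pm

Minimum photon energy (maximum energy to electron):
E'_min = hc/λ' = 156.2444 keV

Maximum electron kinetic energy:
K_max = E₀ - E'_min = 402.2000 - 156.2444 = 245.9556 keV

(Intermediate values are shown rounded; full precision is carried through to the final answer.)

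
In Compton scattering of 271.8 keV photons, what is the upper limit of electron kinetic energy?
140.1011 keV

Maximum energy transfer occurs at θ = 180° (backscattering).

Initial photon: E₀ = 271.8 keV → λ₀ = 4.5616 pm

Maximum Compton shift (at 180°):
Δλ_max = 2λ_C = 2 × 2.4263 = 4.8526 pm

Final wavelength:
λ' = 4.5616 + 4.8526 = 9.4142 pm

Minimum photon energy (maximum energy to electron):
E'_min = hc/λ' = 131.6989 keV

Maximum electron kinetic energy:
K_max = E₀ - E'_min = 271.8000 - 131.6989 = 140.1011 keV

(Intermediate values are shown rounded; full precision is carried through to the final answer.)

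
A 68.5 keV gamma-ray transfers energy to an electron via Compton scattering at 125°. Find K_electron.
11.9324 keV

By energy conservation: K_e = E_initial - E_final

First find the scattered photon energy:
Initial wavelength: λ = hc/E = 18.0999 pm
Compton shift: Δλ = λ_C(1 - cos(125°)) = 3.8180 pm
Final wavelength: λ' = 18.0999 + 3.8180 = 21.9179 pm
Final photon energy: E' = hc/λ' = 56.5676 keV

Electron kinetic energy:
K_e = E - E' = 68.5000 - 56.5676 = 11.9324 keV

(Intermediate values are shown rounded; full precision is carried through to the final answer.)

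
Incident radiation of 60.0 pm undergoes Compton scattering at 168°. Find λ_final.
64.7996 pm

Using the Compton scattering formula:
λ' = λ + Δλ = λ + λ_C(1 - cos θ)

Given:
- Initial wavelength λ = 60.0 pm
- Scattering angle θ = 168°
- Compton wavelength λ_C ≈ 2.4263 pm

Calculate the shift:
Δλ = 2.4263 × (1 - cos(168°))
Δλ = 2.4263 × 1.9781
Δλ = 4.7996 pm

Final wavelength:
λ' = 60.0 + 4.7996 = 64.7996 pm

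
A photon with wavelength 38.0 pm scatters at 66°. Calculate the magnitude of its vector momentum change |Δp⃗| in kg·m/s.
1.8655e-23 kg·m/s

Photon momentum magnitude is p = h/λ.

Initial momentum:
p₀ = h/λ = 6.6261e-34/3.8000e-11 = 1.7437e-23 kg·m/s

After scattering:
λ' = λ + Δλ = 38.0 + 1.4394 = 39.4394 pm
p' = h/λ' = 6.6261e-34/3.9439e-11 = 1.6801e-23 kg·m/s

Momentum is a vector; the scattered photon's direction makes angle θ = 66° with the incident direction. The magnitude of the vector change Δp⃗ = p⃗₀ − p⃗' is found from the law of cosines:
|Δp⃗|² = p₀² + p'² − 2p₀p'cos θ
|Δp⃗|² = (1.7437e-23)² + (1.6801e-23)² − 2·1.7437e-23·1.6801e-23·cos(66°)
|Δp⃗| = 1.8655e-23 kg·m/s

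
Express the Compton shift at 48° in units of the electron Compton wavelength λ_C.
0.3309 λ_C

The Compton shift formula is:
Δλ = λ_C(1 - cos θ)

Dividing both sides by λ_C:
Δλ/λ_C = 1 - cos θ

For θ = 48°:
Δλ/λ_C = 1 - cos(48°)
Δλ/λ_C = 1 - 0.6691
Δλ/λ_C = 0.3309

This means the shift is 0.3309 × λ_C = 0.8028 pm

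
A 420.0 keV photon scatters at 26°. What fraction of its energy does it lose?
0.0768 (or 7.68%)

Calculate initial and final photon energies:

Initial: E₀ = 420.0 keV → λ₀ = 2.9520 pm
Compton shift: Δλ = 0.2456 pm
Final wavelength: λ' = 3.1976 pm
Final energy: E' = 387.7461 keV

Fractional energy loss:
(E₀ - E')/E₀ = (420.0000 - 387.7461)/420.0000
= 32.2539/420.0000
= 0.0768
= 7.68%

(Intermediate values are shown rounded; full precision is carried through to the final answer.)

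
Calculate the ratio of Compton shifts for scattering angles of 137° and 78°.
137° produces the larger shift by a factor of 2.186

Calculate both shifts using Δλ = λ_C(1 - cos θ):

For θ₁ = 78°:
Δλ₁ = 2.4263 × (1 - cos(78°))
Δλ₁ = 2.4263 × 0.7921
Δλ₁ = 1.9219 pm

For θ₂ = 137°:
Δλ₂ = 2.4263 × (1 - cos(137°))
Δλ₂ = 2.4263 × 1.7314
Δλ₂ = 4.2008 pm

The 137° angle produces the larger shift.
Ratio: 4.2008/1.9219 = 2.186

(Intermediate values are shown rounded; full precision is carried through to the final answer.)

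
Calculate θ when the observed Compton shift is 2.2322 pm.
85.41°

From the Compton formula Δλ = λ_C(1 - cos θ), we can solve for θ:

cos θ = 1 - Δλ/λ_C

Given:
- Δλ = 2.2322 pm
- λ_C = h/(m_e·c) ≈ 2.42631024 pm

cos θ = 1 - 2.2322/2.42631024
cos θ = 1 - 0.919998
cos θ = 0.080002

θ = arccos(0.080002)
θ = 85.41°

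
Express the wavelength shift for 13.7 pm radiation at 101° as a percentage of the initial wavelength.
21.0896%

Calculate the Compton shift:
Δλ = λ_C(1 - cos(101°))
Δλ = 2.4263 × (1 - cos(101°))
Δλ = 2.4263 × 1.1908
Δλ = 2.8893 pm

Percentage change:
(Δλ/λ₀) × 100 = (2.8893/13.7) × 100
= 21.0896%

(Intermediate values are shown rounded; full precision is carried through to the final answer.)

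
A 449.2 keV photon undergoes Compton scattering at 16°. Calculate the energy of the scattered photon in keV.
434.4070 keV

First convert energy to wavelength:
λ = hc/E, with hc ≈ 1239.842 keV·pm (i.e. 1239.842 eV·nm)

For E = 449.2 keV = 449200 eV:
λ = 1239.842 keV·pm / 449.2 keV
λ = 2.7601 pm

Calculate the Compton shift:
Δλ = λ_C(1 - cos(16°)) = 2.4263 × 0.0387
Δλ = 0.0940 pm

Final wavelength:
λ' = 2.7601 + 0.0940 = 2.8541 pm

Final energy:
E' = hc/λ' = 1239.842 / 2.8541 = 434.4070 keV

(Intermediate values are shown rounded; full precision is carried through to the final answer.)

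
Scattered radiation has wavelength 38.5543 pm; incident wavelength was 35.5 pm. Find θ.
105.00°

First find the wavelength shift:
Δλ = λ' - λ = 38.5543 - 35.5 = 3.0543 pm

Using Δλ = λ_C(1 - cos θ), with λ_C = h/(m_e·c) ≈ 2.42631024 pm:
cos θ = 1 - Δλ/λ_C
cos θ = 1 - 3.0543/2.42631024
cos θ = -0.258825

θ = arccos(-0.258825)
θ = 105.00°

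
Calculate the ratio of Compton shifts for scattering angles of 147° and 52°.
147° produces the larger shift by a factor of 4.784

Calculate both shifts using Δλ = λ_C(1 - cos θ):

For θ₁ = 52°:
Δλ₁ = 2.4263 × (1 - cos(52°))
Δλ₁ = 2.4263 × 0.3843
Δλ₁ = 0.9325 pm

For θ₂ = 147°:
Δλ₂ = 2.4263 × (1 - cos(147°))
Δλ₂ = 2.4263 × 1.8387
Δλ₂ = 4.4612 pm

The 147° angle produces the larger shift.
Ratio: 4.4612/0.9325 = 4.784

(Intermediate values are shown rounded; full precision is carried through to the final answer.)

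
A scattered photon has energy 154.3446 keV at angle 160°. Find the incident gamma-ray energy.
372.6998 keV

Convert final energy to wavelength (hc ≈ 1239.842 keV·pm):
λ' = hc/E' = 1239.842 / 154.3446 = 8.0329 pm

Calculate the Compton shift:
Δλ = λ_C(1 - cos(160°))
Δλ = 2.4263 × (1 - cos(160°))
Δλ = 4.7063 pm

Initial wavelength:
λ = λ' - Δλ = 8.0329 - 4.7063 = 3.3267 pm

Initial energy:
E = hc/λ = 1239.842 / 3.3267 = 372.6998 keV

(Intermediate values are shown rounded; full precision is carried through to the final answer.)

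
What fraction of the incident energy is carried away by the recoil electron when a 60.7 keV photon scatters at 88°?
0.1029 (or 10.29%)

Calculate initial and final photon energies:

Initial: E₀ = 60.7 keV → λ₀ = 20.4257 pm
Compton shift: Δλ = 2.3416 pm
Final wavelength: λ' = 22.7674 pm
Final energy: E' = 54.4570 keV

Fractional energy loss:
(E₀ - E')/E₀ = (60.7000 - 54.4570)/60.7000
= 6.2430/60.7000
= 0.1029
= 10.29%

(Intermediate values are shown rounded; full precision is carried through to the final answer.)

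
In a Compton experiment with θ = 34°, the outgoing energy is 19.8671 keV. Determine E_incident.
20.0000 keV

Convert final energy to wavelength (hc ≈ 1239.842 keV·pm):
λ' = hc/E' = 1239.842 / 19.8671 = 62.4068 pm

Calculate the Compton shift:
Δλ = λ_C(1 - cos(34°))
Δλ = 2.4263 × (1 - cos(34°))
Δλ = 0.4148 pm

Initial wavelength:
λ = λ' - Δλ = 62.4068 - 0.4148 = 61.9920 pm

Initial energy:
E = hc/λ = 1239.842 / 61.9920 = 20.0000 keV

(Intermediate values are shown rounded; full precision is carried through to the final answer.)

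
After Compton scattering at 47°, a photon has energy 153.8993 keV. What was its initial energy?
170.2000 keV

Convert final energy to wavelength (hc ≈ 1239.842 keV·pm):
λ' = hc/E' = 1239.842 / 153.8993 = 8.0562 pm

Calculate the Compton shift:
Δλ = λ_C(1 - cos(47°))
Δλ = 2.4263 × (1 - cos(47°))
Δλ = 0.7716 pm

Initial wavelength:
λ = λ' - Δλ = 8.0562 - 0.7716 = 7.2846 pm

Initial energy:
E = hc/λ = 1239.842 / 7.2846 = 170.2000 keV

(Intermediate values are shown rounded; full precision is carried through to the final answer.)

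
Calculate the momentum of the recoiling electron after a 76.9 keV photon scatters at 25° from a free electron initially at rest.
1.7675e-23 kg·m/s

The electron is initially at rest, so by conservation of momentum:
p⃗_e = p⃗₀ − p⃗'  (incident photon momentum minus scattered photon momentum)

Photon momentum magnitudes (p = h/λ = E/c):
λ₀ = hc/E₀ = 16.1228 pm → p₀ = h/λ₀ = 4.1098e-23 kg·m/s
Δλ = λ_C(1 − cos 25°) = 0.2273 pm
λ' = 16.3501 pm → p' = h/λ' = 4.0526e-23 kg·m/s

The scattered photon makes angle θ = 25° with the incident direction, so by the law of cosines:
|p⃗_e|² = p₀² + p'² − 2p₀p'cos θ
|p⃗_e|² = (4.1098e-23)² + (4.0526e-23)² − 2·4.1098e-23·4.0526e-23·cos(25°)
|p⃗_e| = 1.7675e-23 kg·m/s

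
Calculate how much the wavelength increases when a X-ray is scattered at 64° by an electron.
1.3627 pm

Using the Compton scattering formula:
Δλ = λ_C(1 - cos θ)

where λ_C = h/(m_e·c) ≈ 2.4263 pm is the Compton wavelength of an electron.

For θ = 64°:
cos(64°) = 0.4384
1 - cos(64°) = 0.5616

Δλ = 2.4263 × 0.5616
Δλ = 1.3627 pm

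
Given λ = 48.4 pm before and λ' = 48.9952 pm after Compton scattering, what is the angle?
41.00°

First find the wavelength shift:
Δλ = λ' - λ = 48.9952 - 48.4 = 0.5952 pm

Using Δλ = λ_C(1 - cos θ), with λ_C = h/(m_e·c) ≈ 2.42631024 pm:
cos θ = 1 - Δλ/λ_C
cos θ = 1 - 0.5952/2.42631024
cos θ = 0.754689

θ = arccos(0.754689)
θ = 41.00°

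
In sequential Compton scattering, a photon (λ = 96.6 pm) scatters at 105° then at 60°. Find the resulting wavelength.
100.8674 pm

Apply Compton shift twice:

First scattering at θ₁ = 105°:
Δλ₁ = λ_C(1 - cos(105°))
Δλ₁ = 2.4263 × 1.2588
Δλ₁ = 3.0543 pm

After first scattering:
λ₁ = 96.6 + 3.0543 = 99.6543 pm

Second scattering at θ₂ = 60°:
Δλ₂ = λ_C(1 - cos(60°))
Δλ₂ = 2.4263 × 0.5000
Δλ₂ = 1.2132 pm

Final wavelength:
λ₂ = 99.6543 + 1.2132 = 100.8674 pm

Total shift: Δλ_total = 3.0543 + 1.2132 = 4.2674 pm

(Intermediate values are shown rounded; full precision is carried through to the final answer.)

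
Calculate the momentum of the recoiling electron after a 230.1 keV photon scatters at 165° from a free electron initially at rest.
1.8674e-22 kg·m/s

The electron is initially at rest, so by conservation of momentum:
p⃗_e = p⃗₀ − p⃗'  (incident photon momentum minus scattered photon momentum)

Photon momentum magnitudes (p = h/λ = E/c):
λ₀ = hc/E₀ = 5.3883 pm → p₀ = h/λ₀ = 1.2297e-22 kg·m/s
Δλ = λ_C(1 − cos 165°) = 4.7699 pm
λ' = 10.1582 pm → p' = h/λ' = 6.5229e-23 kg·m/s

The scattered photon makes angle θ = 165° with the incident direction, so by the law of cosines:
|p⃗_e|² = p₀² + p'² − 2p₀p'cos θ
|p⃗_e|² = (1.2297e-22)² + (6.5229e-23)² − 2·1.2297e-22·6.5229e-23·cos(165°)
|p⃗_e| = 1.8674e-22 kg·m/s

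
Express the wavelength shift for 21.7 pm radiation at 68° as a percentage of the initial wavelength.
6.9926%

Calculate the Compton shift:
Δλ = λ_C(1 - cos(68°))
Δλ = 2.4263 × (1 - cos(68°))
Δλ = 2.4263 × 0.6254
Δλ = 1.5174 pm

Percentage change:
(Δλ/λ₀) × 100 = (1.5174/21.7) × 100
= 6.9926%

(Intermediate values are shown rounded; full precision is carried through to the final answer.)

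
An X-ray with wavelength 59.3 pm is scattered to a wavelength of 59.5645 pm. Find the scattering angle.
27.00°

First find the wavelength shift:
Δλ = λ' - λ = 59.5645 - 59.3 = 0.2645 pm

Using Δλ = λ_C(1 - cos θ), with λ_C = h/(m_e·c) ≈ 2.42631024 pm:
cos θ = 1 - Δλ/λ_C
cos θ = 1 - 0.2645/2.42631024
cos θ = 0.890987

θ = arccos(0.890987)
θ = 27.00°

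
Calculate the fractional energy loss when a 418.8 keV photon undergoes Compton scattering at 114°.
0.5355 (or 53.55%)

Calculate initial and final photon energies:

Initial: E₀ = 418.8 keV → λ₀ = 2.9605 pm
Compton shift: Δλ = 3.4132 pm
Final wavelength: λ' = 6.3736 pm
Final energy: E' = 194.5264 keV

Fractional energy loss:
(E₀ - E')/E₀ = (418.8000 - 194.5264)/418.8000
= 224.2736/418.8000
= 0.5355
= 53.55%

(Intermediate values are shown rounded; full precision is carried through to the final answer.)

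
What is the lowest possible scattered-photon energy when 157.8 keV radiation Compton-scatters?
97.5511 keV (at θ = 180°)

The scattered photon has minimum energy when its wavelength is maximum, i.e., when the Compton shift Δλ = λ_C(1 − cos θ) is maximum. This occurs at θ = 180° (backscattering), giving Δλ_max = 2λ_C = 4.8526 pm.

Initial wavelength: λ₀ = hc/E₀ = 7.8570 pm
Maximum final wavelength: λ'_max = λ₀ + 2λ_C = 7.8570 + 4.8526 = 12.7097 pm
Minimum final energy: E'_min = hc/λ'_max = 97.5511 keV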